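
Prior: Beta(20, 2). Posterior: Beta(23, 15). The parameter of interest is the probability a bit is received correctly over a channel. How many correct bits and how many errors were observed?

3 correct bits and 13 errors

A Beta(a, b) prior with s successes and f failures in binomial data gives a Beta(a+s, b+f) posterior.
Match parameters: s=23−20=3, f=15−2=13.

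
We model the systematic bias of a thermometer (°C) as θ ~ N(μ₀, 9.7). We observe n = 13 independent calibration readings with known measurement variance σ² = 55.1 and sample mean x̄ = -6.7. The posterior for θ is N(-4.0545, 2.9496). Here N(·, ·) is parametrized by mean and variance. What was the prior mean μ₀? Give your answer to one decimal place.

μ₀ = 2.0

The posterior mean is a precision-weighted average: μ_n = (τ₀μ₀ + τ_data·x̄)/(τ₀+τ_data), with τ₀=1/σ₀² and τ_data=n/σ².
Here τ₀ = 1/9.7 = 0.103093 and τ_data = 13/55.1 = 0.235935, so τ_n = 0.339028.
Rearranging for μ₀: μ₀ = (μ_n·τ_n − τ_data·x̄)/τ₀ = (-4.0545·0.339028 − 0.235935·-6.7) / 0.103093 = 0.206175/0.103093 ≈ 2.0.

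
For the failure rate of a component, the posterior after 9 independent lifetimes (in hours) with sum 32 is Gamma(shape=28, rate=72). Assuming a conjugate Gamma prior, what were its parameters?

Gamma(shape=19, rate=40)

Gamma–exponential conjugacy: posterior shape = α + n, posterior rate = β + Σtᵢ.
So α = 28 − 9 = 19 and β = 72 − 32 = 40.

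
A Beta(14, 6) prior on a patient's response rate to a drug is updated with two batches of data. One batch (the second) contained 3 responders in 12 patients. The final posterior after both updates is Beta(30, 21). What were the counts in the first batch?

13 responders and 6 non-responders

Sequential conjugate updates are equivalent to a single update on the pooled data, so total successes = posterior α − prior α and total failures = posterior β − prior β.
Total across both batches: 30−14=16 responders, 21−6=15 non-responders.
Subtract the second batch: 16−3=13 responders and 15−9=6 non-responders.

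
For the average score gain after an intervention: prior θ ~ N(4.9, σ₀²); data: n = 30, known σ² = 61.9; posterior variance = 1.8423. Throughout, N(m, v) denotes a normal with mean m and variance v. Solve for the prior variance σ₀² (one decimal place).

σ₀² = 17.2

Posterior precision equals prior precision plus data precision: 1/σ_n² = 1/σ₀² + n/σ².
So 1/σ₀² = 1/1.8423 − 30/61.9 = 0.542800 − 0.484653 = 0.058147.
Hence σ₀² = 1/0.058147 ≈ 17.2.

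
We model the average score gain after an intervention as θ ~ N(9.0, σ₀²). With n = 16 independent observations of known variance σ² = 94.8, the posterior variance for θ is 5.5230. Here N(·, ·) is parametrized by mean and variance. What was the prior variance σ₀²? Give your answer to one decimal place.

For the Normal–Normal model with known σ², precisions add: τ_n = τ₀ + n/σ².
So 1/σ₀² = 1/5.5230 − 16/94.8 = 0.181061 − 0.168776 = 0.012285.
Hence σ₀² = 1/0.012285 ≈ 81.4.

σ₀² = 81.4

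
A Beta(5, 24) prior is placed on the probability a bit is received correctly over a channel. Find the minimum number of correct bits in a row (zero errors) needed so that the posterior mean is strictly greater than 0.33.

k = 7

After k correct bits and 0 errors the posterior is Beta(5+k, 24), with mean (5+k)/(5+24+k).
Set (5+k)/(29+k) > 0.33 and solve: k > (0.33·29 − 5)/(1 − 0.33) = 6.821.
The smallest integer exceeding 6.821 is 7, and checking k=7: (12)/(36) = 0.3333 > 0.33.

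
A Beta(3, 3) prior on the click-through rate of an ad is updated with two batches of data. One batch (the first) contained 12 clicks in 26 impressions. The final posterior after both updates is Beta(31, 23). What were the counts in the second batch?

Because Beta–binomial updating is additive in the counts, the combined data contributed (α_post−α_prior, β_post−β_prior) successes and failures.
Total across both batches: 31−3=28 clicks, 23−3=20 non-clicks.
Subtract the first batch: 28−12=16 clicks and 20−14=6 non-clicks.

16 clicks and 6 non-clicks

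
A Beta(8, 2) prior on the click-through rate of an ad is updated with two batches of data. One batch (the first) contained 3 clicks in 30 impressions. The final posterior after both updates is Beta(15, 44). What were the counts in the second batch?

Because Beta–binomial updating is additive in the counts, the combined data contributed (α_post−α_prior, β_post−β_prior) successes and failures.
Total across both batches: 15−8=7 clicks, 44−2=42 non-clicks.
Subtract the first batch: 7−3=4 clicks and 42−27=15 non-clicks.

4 clicks and 15 non-clicks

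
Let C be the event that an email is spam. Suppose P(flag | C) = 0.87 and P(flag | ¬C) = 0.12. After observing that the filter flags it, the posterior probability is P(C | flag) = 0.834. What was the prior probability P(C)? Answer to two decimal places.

P(C) = 0.41

Bayes' rule in odds form gives O(C|E) = O(C)·[P(E|C)/P(E|¬C)], hence O(C) = O(C|E)/LR.
Posterior odds = 0.834/(1−0.834) = 5.0241. LR = 0.87/0.12 = 7.2500.
Prior odds = 5.0241/7.2500 = 0.6930, so P(C) = 0.6930/(1+0.6930) ≈ 0.41.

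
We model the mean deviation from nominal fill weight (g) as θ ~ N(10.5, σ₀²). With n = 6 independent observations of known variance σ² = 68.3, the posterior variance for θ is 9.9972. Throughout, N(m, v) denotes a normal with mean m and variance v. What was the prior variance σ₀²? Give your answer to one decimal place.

σ₀² = 82.1

For the Normal–Normal model with known σ², precisions add: τ_n = τ₀ + n/σ².
So 1/σ₀² = 1/9.9972 − 6/68.3 = 0.100028 − 0.087848 = 0.012180.
Hence σ₀² = 1/0.012180 ≈ 82.1.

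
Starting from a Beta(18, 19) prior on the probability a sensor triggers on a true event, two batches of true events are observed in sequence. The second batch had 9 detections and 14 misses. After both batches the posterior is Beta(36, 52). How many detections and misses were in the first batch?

9 detections and 19 misses

Sequential conjugate updates are equivalent to a single update on the pooled data, so total successes = posterior α − prior α and total failures = posterior β − prior β.
Total across both batches: 36−18=18 detections, 52−19=33 misses.
Subtract the second batch: 18−9=9 detections and 33−14=19 misses.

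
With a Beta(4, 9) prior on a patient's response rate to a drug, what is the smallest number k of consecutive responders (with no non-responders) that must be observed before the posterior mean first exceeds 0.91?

After k responders and 0 non-responders the posterior is Beta(4+k, 9), with mean (4+k)/(4+9+k).
Set (4+k)/(13+k) > 0.91 and solve: k > (0.91·13 − 4)/(1 − 0.91) = 87.000.
The smallest integer exceeding 87.000 is 88.

k = 88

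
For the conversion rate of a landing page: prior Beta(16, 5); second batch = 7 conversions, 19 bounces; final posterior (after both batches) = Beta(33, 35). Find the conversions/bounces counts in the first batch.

Because Beta–binomial updating is additive in the counts, the combined data contributed (α_post−α_prior, β_post−β_prior) successes and failures.
Total across both batches: 33−16=17 conversions, 35−5=30 bounces.
Subtract the second batch: 17−7=10 conversions and 30−19=11 bounces.

10 conversions and 11 bounces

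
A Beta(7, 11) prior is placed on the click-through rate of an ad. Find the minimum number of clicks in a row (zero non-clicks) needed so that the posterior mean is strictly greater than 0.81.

After k clicks and 0 non-clicks the posterior is Beta(7+k, 11), with mean (7+k)/(7+11+k).
Set (7+k)/(18+k) > 0.81 and solve: k > (0.81·18 − 7)/(1 − 0.81) = 39.895.
The smallest integer exceeding 39.895 is 40, and checking k=40: (47)/(58) = 0.8103 > 0.81.

k = 40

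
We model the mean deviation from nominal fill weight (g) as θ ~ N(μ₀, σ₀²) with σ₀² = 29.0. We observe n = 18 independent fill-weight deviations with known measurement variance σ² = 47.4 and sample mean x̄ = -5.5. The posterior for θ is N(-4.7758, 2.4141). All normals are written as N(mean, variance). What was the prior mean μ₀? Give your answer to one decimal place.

μ₀ = 3.2

The posterior mean is a precision-weighted average: μ_n = (τ₀μ₀ + τ_data·x̄)/(τ₀+τ_data), with τ₀=1/σ₀² and τ_data=n/σ².
Here τ₀ = 1/29.0 = 0.034483 and τ_data = 18/47.4 = 0.379747, so τ_n = 0.414230.
Rearranging for μ₀: μ₀ = (μ_n·τ_n − τ_data·x̄)/τ₀ = (-4.7758·0.414230 − 0.379747·-5.5) / 0.034483 = 0.110329/0.034483 ≈ 3.2.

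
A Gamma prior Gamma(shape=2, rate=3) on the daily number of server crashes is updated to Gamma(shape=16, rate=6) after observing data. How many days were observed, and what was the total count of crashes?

n = 3 days with total 14 crashes

A Gamma(α, β) prior (rate parametrization) on a Poisson rate with n observations summing to S gives posterior Gamma(α+S, β+n).
Matching: Σxᵢ = 16 − 2 = 14 and n = 6 − 3 = 3.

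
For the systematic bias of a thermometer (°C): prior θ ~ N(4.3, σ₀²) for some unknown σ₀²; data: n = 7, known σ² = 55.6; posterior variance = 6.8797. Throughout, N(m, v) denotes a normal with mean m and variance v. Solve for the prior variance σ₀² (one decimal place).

Posterior precision equals prior precision plus data precision: 1/σ_n² = 1/σ₀² + n/σ².
So 1/σ₀² = 1/6.8797 − 7/55.6 = 0.145355 − 0.125899 = 0.019456.
Hence σ₀² = 1/0.019456 ≈ 51.4.

σ₀² = 51.4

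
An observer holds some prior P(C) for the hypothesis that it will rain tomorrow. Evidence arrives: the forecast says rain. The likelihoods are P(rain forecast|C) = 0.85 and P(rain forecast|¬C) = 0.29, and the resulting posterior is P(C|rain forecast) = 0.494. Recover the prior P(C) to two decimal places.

P(C) = 0.25

In odds form, posterior odds = prior odds × likelihood ratio, so prior odds = posterior odds ÷ LR.
Posterior odds = 0.494/(1−0.494) = 0.9763. LR = 0.85/0.29 = 2.9310.
Prior odds = 0.9763/2.9310 = 0.3331, so P(C) = 0.3331/(1+0.3331) ≈ 0.25.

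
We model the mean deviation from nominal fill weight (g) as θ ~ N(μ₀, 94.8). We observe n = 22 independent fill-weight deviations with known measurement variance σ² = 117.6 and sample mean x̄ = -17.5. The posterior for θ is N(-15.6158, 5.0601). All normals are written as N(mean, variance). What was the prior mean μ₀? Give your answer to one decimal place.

The posterior mean is a precision-weighted average: μ_n = (τ₀μ₀ + τ_data·x̄)/(τ₀+τ_data), with τ₀=1/σ₀² and τ_data=n/σ².
Here τ₀ = 1/94.8 = 0.010549 and τ_data = 22/117.6 = 0.187075, so τ_n = 0.197624.
Rearranging for μ₀: μ₀ = (μ_n·τ_n − τ_data·x̄)/τ₀ = (-15.6158·0.197624 − 0.187075·-17.5) / 0.010549 = 0.187756/0.010549 ≈ 17.8.

μ₀ = 17.8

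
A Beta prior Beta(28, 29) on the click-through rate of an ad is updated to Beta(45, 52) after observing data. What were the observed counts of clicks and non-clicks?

17 clicks and 23 non-clicks

A Beta(α, β) prior with s successes and f failures in binomial data gives a Beta(α+s, β+f) posterior.
Match parameters: s=45−28=17, f=52−29=23.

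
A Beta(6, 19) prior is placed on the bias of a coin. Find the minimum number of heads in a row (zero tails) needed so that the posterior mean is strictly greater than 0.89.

k = 148

After k heads and 0 tails the posterior is Beta(6+k, 19), with mean (6+k)/(6+19+k).
Set (6+k)/(25+k) > 0.89 and solve: k > (0.89·25 − 6)/(1 − 0.89) = 147.727.
The smallest integer exceeding 147.727 is 148, and checking k=148: (154)/(173) = 0.8902 > 0.89.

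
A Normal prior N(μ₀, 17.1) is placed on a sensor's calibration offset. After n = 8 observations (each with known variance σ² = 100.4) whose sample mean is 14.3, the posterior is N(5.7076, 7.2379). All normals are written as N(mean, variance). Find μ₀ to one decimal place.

μ₀ = -6.0

With known observation variance, the Normal–Normal posterior has precision τ_n = τ₀ + n/σ² and mean μ_n = (τ₀μ₀ + (n/σ²)x̄)/τ_n.
Here τ₀ = 1/17.1 = 0.058480 and τ_data = 8/100.4 = 0.079681, so τ_n = 0.138161.
Rearranging for μ₀: μ₀ = (μ_n·τ_n − τ_data·x̄)/τ₀ = (5.7076·0.138161 − 0.079681·14.3) / 0.058480 = -0.350871/0.058480 ≈ -6.0.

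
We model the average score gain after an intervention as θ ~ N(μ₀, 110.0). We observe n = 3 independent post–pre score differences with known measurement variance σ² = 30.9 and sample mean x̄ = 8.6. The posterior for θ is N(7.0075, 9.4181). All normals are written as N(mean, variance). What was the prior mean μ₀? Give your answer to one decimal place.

μ₀ = -10.0

With known observation variance, the Normal–Normal posterior has precision τ_n = τ₀ + n/σ² and mean μ_n = (τ₀μ₀ + (n/σ²)x̄)/τ_n.
Here τ₀ = 1/110.0 = 0.009091 and τ_data = 3/30.9 = 0.097087, so τ_n = 0.106178.
Rearranging for μ₀: μ₀ = (μ_n·τ_n − τ_data·x̄)/τ₀ = (7.0075·0.106178 − 0.097087·8.6) / 0.009091 = -0.090906/0.009091 ≈ -10.0.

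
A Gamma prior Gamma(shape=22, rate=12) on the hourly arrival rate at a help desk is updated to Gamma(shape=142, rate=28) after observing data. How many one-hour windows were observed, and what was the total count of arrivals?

A Gamma(α, β) prior (rate parametrization) on a Poisson rate with n observations summing to S gives posterior Gamma(α+S, β+n).
Matching: Σxᵢ = 142 − 22 = 120 and n = 28 − 12 = 16.

n = 16 one-hour windows with total 120 arrivals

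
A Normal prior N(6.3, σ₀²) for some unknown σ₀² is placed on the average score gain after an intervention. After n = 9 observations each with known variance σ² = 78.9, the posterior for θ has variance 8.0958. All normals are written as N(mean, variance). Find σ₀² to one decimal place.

σ₀² = 105.8

Posterior precision equals prior precision plus data precision: 1/σ_n² = 1/σ₀² + n/σ².
So 1/σ₀² = 1/8.0958 − 9/78.9 = 0.123521 − 0.114068 = 0.009453.
Hence σ₀² = 1/0.009453 ≈ 105.8.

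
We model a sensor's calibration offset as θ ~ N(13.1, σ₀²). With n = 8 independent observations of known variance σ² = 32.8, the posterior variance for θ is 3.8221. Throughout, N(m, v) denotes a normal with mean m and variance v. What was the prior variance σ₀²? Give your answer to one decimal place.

σ₀² = 56.4

For the Normal–Normal model with known σ², precisions add: τ_n = τ₀ + n/σ².
So 1/σ₀² = 1/3.8221 − 8/32.8 = 0.261636 − 0.243902 = 0.017734.
Hence σ₀² = 1/0.017734 ≈ 56.4.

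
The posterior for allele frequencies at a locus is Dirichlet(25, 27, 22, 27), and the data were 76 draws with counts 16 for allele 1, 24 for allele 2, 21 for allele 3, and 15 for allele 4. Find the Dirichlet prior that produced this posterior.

Dirichlet(9, 3, 1, 12)

For a Dirichlet(α) prior with multinomial counts c, the posterior is Dirichlet(α + c) componentwise.
Subtract each count from the matching posterior parameter: 25−16=9, 27−24=3, 22−21=1, 27−15=12.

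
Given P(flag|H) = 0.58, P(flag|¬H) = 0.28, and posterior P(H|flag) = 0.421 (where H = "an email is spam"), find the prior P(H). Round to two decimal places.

P(H) = 0.26

In odds form, posterior odds = prior odds × likelihood ratio, so prior odds = posterior odds ÷ LR.
Posterior odds = 0.421/(1−0.421) = 0.7271. LR = 0.58/0.28 = 2.0714.
Prior odds = 0.7271/2.0714 = 0.3510, so P(H) = 0.3510/(1+0.3510) ≈ 0.26.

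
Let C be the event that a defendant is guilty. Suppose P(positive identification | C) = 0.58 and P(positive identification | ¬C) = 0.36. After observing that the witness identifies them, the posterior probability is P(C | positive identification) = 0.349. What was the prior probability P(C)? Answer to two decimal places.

In odds form, posterior odds = prior odds × likelihood ratio, so prior odds = posterior odds ÷ LR.
Posterior odds = 0.349/(1−0.349) = 0.5361. LR = 0.58/0.36 = 1.6111.
Prior odds = 0.5361/1.6111 = 0.3328, so P(C) = 0.3328/(1+0.3328) ≈ 0.25.

P(C) = 0.25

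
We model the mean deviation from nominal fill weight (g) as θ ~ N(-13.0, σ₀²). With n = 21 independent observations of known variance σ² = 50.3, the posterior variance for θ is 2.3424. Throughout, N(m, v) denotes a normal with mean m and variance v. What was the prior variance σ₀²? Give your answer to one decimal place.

σ₀² = 106.2

Posterior precision equals prior precision plus data precision: 1/σ_n² = 1/σ₀² + n/σ².
So 1/σ₀² = 1/2.3424 − 21/50.3 = 0.426913 − 0.417495 = 0.009418.
Hence σ₀² = 1/0.009418 ≈ 106.2.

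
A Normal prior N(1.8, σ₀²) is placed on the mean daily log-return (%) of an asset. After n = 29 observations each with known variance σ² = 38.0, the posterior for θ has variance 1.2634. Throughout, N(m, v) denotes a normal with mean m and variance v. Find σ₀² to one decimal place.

Posterior precision equals prior precision plus data precision: 1/σ_n² = 1/σ₀² + n/σ².
So 1/σ₀² = 1/1.2634 − 29/38.0 = 0.791515 − 0.763158 = 0.028357.
Hence σ₀² = 1/0.028357 ≈ 35.3.

σ₀² = 35.3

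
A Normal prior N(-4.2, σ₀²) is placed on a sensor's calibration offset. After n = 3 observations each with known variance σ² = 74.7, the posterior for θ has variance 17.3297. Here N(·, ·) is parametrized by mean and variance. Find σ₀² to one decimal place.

Posterior precision equals prior precision plus data precision: 1/σ_n² = 1/σ₀² + n/σ².
So 1/σ₀² = 1/17.3297 − 3/74.7 = 0.057704 − 0.040161 = 0.017543.
Hence σ₀² = 1/0.017543 ≈ 57.0.

σ₀² = 57.0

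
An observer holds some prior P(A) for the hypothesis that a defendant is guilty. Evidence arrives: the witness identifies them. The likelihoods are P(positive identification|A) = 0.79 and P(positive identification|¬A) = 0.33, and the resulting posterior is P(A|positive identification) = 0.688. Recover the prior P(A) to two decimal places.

P(A) = 0.48

In odds form, posterior odds = prior odds × likelihood ratio, so prior odds = posterior odds ÷ LR.
Posterior odds = 0.688/(1−0.688) = 2.2051. LR = 0.79/0.33 = 2.3939.
Prior odds = 2.2051/2.3939 = 0.9211, so P(A) = 0.9211/(1+0.9211) ≈ 0.48.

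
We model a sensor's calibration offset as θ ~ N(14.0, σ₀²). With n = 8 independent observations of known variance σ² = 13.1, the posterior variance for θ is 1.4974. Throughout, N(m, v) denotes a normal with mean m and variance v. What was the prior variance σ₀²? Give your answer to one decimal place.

For the Normal–Normal model with known σ², precisions add: τ_n = τ₀ + n/σ².
So 1/σ₀² = 1/1.4974 − 8/13.1 = 0.667824 − 0.610687 = 0.057137.
Hence σ₀² = 1/0.057137 ≈ 17.5.

σ₀² = 17.5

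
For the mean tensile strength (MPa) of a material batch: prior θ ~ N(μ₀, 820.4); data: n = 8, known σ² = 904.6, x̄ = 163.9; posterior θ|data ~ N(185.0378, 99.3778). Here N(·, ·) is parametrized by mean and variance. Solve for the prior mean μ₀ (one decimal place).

μ₀ = 338.4

With known observation variance, the Normal–Normal posterior has precision τ_n = τ₀ + n/σ² and mean μ_n = (τ₀μ₀ + (n/σ²)x̄)/τ_n.
Here τ₀ = 1/820.4 = 0.001219 and τ_data = 8/904.6 = 0.008844, so τ_n = 0.010063.
Rearranging for μ₀: μ₀ = (μ_n·τ_n − τ_data·x̄)/τ₀ = (185.0378·0.010063 − 0.008844·163.9) / 0.001219 = 0.412504/0.001219 ≈ 338.4.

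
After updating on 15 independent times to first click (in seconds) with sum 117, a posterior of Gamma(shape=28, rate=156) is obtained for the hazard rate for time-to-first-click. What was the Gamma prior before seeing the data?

For an exponential likelihood with a Gamma(α, β) prior on the rate, n observations with total T give posterior Gamma(α+n, β+T).
So α = 28 − 15 = 13 and β = 156 − 117 = 39.

Gamma(shape=13, rate=39)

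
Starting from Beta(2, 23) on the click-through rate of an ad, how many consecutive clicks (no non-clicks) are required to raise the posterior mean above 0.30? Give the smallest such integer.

k = 8

After k clicks and 0 non-clicks the posterior is Beta(2+k, 23), with mean (2+k)/(2+23+k).
Set (2+k)/(25+k) > 0.30 and solve: k > (0.30·25 − 2)/(1 − 0.30) = 7.857.
The smallest integer exceeding 7.857 is 8.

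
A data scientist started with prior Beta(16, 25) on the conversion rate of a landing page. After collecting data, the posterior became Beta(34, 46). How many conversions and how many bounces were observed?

18 conversions and 21 bounces

Beta is conjugate to the binomial likelihood: posterior = Beta(α+s, β+f).
So s = 34 − 16 = 18 and f = 46 − 25 = 21.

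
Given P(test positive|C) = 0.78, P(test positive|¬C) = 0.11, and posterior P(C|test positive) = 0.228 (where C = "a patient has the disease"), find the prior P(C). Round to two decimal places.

P(C) = 0.04

Bayes' rule in odds form gives O(C|E) = O(C)·[P(E|C)/P(E|¬C)], hence O(C) = O(C|E)/LR.
Posterior odds = 0.228/(1−0.228) = 0.2953. LR = 0.78/0.11 = 7.0909.
Prior odds = 0.2953/7.0909 = 0.0416, so P(C) = 0.0416/(1+0.0416) ≈ 0.04.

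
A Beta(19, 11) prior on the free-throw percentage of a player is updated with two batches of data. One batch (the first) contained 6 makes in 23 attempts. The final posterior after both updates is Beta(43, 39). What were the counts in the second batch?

Because Beta–binomial updating is additive in the counts, the combined data contributed (α_post−α_prior, β_post−β_prior) successes and failures.
Total across both batches: 43−19=24 makes, 39−11=28 misses.
Subtract the first batch: 24−6=18 makes and 28−17=11 misses.

18 makes and 11 misses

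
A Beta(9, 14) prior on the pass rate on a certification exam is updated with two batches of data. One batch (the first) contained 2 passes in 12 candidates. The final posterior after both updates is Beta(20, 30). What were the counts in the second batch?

Sequential conjugate updates are equivalent to a single update on the pooled data, so total successes = posterior α − prior α and total failures = posterior β − prior β.
Total across both batches: 20−9=11 passes, 30−14=16 failures.
Subtract the first batch: 11−2=9 passes and 16−10=6 failures.

9 passes and 6 failures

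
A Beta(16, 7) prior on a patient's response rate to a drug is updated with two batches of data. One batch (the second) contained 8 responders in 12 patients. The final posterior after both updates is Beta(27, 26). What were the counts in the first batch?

Sequential conjugate updates are equivalent to a single update on the pooled data, so total successes = posterior α − prior α and total failures = posterior β − prior β.
Total across both batches: 27−16=11 responders, 26−7=19 non-responders.
Subtract the second batch: 11−8=3 responders and 19−4=15 non-responders.

3 responders and 15 non-responders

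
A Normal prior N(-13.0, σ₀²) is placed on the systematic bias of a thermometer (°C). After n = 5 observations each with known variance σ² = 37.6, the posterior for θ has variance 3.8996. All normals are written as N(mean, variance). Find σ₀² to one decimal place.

σ₀² = 8.1

Posterior precision equals prior precision plus data precision: 1/σ_n² = 1/σ₀² + n/σ².
So 1/σ₀² = 1/3.8996 − 5/37.6 = 0.256437 − 0.132979 = 0.123458.
Hence σ₀² = 1/0.123458 ≈ 8.1.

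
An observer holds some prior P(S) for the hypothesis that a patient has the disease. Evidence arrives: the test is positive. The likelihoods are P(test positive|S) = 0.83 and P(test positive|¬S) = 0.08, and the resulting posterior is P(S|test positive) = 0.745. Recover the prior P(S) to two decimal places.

In odds form, posterior odds = prior odds × likelihood ratio, so prior odds = posterior odds ÷ LR.
Posterior odds = 0.745/(1−0.745) = 2.9216. LR = 0.83/0.08 = 10.3750.
Prior odds = 2.9216/10.3750 = 0.2816, so P(S) = 0.2816/(1+0.2816) ≈ 0.22.

P(S) = 0.22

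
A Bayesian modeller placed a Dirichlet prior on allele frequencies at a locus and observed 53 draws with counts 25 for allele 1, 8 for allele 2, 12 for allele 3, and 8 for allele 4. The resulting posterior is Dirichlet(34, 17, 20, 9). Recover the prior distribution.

For a Dirichlet(α) prior with multinomial counts c, the posterior is Dirichlet(α + c) componentwise.
Subtract each count from the matching posterior parameter: 34−25=9, 17−8=9, 20−12=8, 9−8=1.

Dirichlet(9, 9, 8, 1)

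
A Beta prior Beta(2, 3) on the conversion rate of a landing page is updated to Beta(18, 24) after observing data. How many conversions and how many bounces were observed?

16 conversions and 21 bounces

Beta is conjugate to the binomial likelihood: posterior = Beta(a+s, b+f).
Match parameters: s=18−2=16, f=24−3=21.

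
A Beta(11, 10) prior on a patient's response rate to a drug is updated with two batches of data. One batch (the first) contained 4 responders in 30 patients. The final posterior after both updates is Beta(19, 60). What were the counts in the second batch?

Sequential conjugate updates are equivalent to a single update on the pooled data, so total successes = posterior α − prior α and total failures = posterior β − prior β.
Total across both batches: 19−11=8 responders, 60−10=50 non-responders.
Subtract the first batch: 8−4=4 responders and 50−26=24 non-responders.

4 responders and 24 non-responders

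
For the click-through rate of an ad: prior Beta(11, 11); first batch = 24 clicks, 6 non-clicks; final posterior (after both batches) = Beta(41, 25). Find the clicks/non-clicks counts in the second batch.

Sequential conjugate updates are equivalent to a single update on the pooled data, so total successes = posterior α − prior α and total failures = posterior β − prior β.
Total across both batches: 41−11=30 clicks, 25−11=14 non-clicks.
Subtract the first batch: 30−24=6 clicks and 14−6=8 non-clicks.

6 clicks and 8 non-clicks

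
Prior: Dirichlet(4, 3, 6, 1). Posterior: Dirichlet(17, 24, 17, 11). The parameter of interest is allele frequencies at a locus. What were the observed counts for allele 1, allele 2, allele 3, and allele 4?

counts (13, 21, 11, 10)

For a Dirichlet(α) prior with multinomial counts c, the posterior is Dirichlet(α + c) componentwise.
Counts are posterior − prior componentwise: 17−4=13, 24−3=21, 17−6=11, 11−1=10.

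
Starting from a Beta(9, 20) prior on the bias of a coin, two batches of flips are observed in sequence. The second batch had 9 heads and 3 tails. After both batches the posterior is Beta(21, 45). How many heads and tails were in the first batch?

3 heads and 22 tails

Sequential conjugate updates are equivalent to a single update on the pooled data, so total successes = posterior α − prior α and total failures = posterior β − prior β.
Total across both batches: 21−9=12 heads, 45−20=25 tails.
Subtract the second batch: 12−9=3 heads and 25−3=22 tails.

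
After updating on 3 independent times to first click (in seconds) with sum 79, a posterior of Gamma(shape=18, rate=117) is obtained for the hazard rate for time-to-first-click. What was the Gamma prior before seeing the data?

Gamma–exponential conjugacy: posterior shape = α + n, posterior rate = β + Σtᵢ.
So α = 18 − 3 = 15 and β = 117 − 79 = 38.

Gamma(shape=15, rate=38)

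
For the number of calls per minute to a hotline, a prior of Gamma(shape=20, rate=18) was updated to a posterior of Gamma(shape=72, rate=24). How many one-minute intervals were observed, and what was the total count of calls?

A Gamma(α, β) prior (rate parametrization) on a Poisson rate with n observations summing to S gives posterior Gamma(α+S, β+n).
Matching: Σxᵢ = 72 − 20 = 52 and n = 24 − 18 = 6.

n = 6 one-minute intervals with total 52 calls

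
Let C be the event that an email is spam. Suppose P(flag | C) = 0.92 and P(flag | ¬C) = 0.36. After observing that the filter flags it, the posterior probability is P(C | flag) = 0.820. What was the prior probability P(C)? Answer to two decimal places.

P(C) = 0.64

Bayes' rule in odds form gives O(C|E) = O(C)·[P(E|C)/P(E|¬C)], hence O(C) = O(C|E)/LR.
Posterior odds = 0.820/(1−0.820) = 4.5556. LR = 0.92/0.36 = 2.5556.
Prior odds = 4.5556/2.5556 = 1.7826, so P(C) = 1.7826/(1+1.7826) ≈ 0.64.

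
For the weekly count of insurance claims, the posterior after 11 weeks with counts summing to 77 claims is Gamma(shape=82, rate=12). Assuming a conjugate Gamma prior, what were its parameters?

Gamma(shape=5, rate=1)

A Gamma(α, β) prior (rate parametrization) on a Poisson rate with n observations summing to S gives posterior Gamma(α+S, β+n).
So α = 82 − 77 = 5 and β = 12 − 11 = 1.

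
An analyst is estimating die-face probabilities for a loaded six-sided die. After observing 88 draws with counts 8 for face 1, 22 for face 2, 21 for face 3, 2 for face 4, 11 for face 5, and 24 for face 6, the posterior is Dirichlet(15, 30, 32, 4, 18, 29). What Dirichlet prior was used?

For a Dirichlet(α) prior with multinomial counts c, the posterior is Dirichlet(α + c) componentwise.
Subtract each count from the matching posterior parameter: 15−8=7, 30−22=8, 32−21=11, 4−2=2, 18−11=7, 29−24=5.

Dirichlet(7, 8, 11, 2, 7, 5)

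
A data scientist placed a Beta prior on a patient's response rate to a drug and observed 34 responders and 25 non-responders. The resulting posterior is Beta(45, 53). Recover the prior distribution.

Beta(11, 28)

Under Beta–binomial conjugacy the posterior parameters are (a+s, b+f).
Subtract the data counts: 45−34=11, 53−25=28.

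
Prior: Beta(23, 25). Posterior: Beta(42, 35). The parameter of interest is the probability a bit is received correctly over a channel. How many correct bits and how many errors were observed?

19 correct bits and 10 errors

Under Beta–binomial conjugacy the posterior parameters are (a+s, b+f).
Match parameters: s=42−23=19, f=35−25=10.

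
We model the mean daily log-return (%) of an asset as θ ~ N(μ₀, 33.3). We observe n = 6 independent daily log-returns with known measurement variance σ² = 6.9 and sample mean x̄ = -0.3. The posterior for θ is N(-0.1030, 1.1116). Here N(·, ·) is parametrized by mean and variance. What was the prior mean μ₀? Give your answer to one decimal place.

μ₀ = 5.6

With known observation variance, the Normal–Normal posterior has precision τ_n = τ₀ + n/σ² and mean μ_n = (τ₀μ₀ + (n/σ²)x̄)/τ_n.
Here τ₀ = 1/33.3 = 0.030030 and τ_data = 6/6.9 = 0.869565, so τ_n = 0.899595.
Rearranging for μ₀: μ₀ = (μ_n·τ_n − τ_data·x̄)/τ₀ = (-0.1030·0.899595 − 0.869565·-0.3) / 0.030030 = 0.168211/0.030030 ≈ 5.6.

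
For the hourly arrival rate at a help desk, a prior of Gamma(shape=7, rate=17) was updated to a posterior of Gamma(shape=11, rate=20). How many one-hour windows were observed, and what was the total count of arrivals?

n = 3 one-hour windows with total 4 arrivals

A Gamma(α, β) prior (rate parametrization) on a Poisson rate with n observations summing to S gives posterior Gamma(α+S, β+n).
Matching: Σxᵢ = 11 − 7 = 4 and n = 20 − 17 = 3.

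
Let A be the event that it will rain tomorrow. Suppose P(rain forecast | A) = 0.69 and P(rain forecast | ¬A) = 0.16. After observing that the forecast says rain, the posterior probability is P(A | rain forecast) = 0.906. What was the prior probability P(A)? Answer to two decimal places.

Bayes' rule in odds form gives O(A|E) = O(A)·[P(E|A)/P(E|¬A)], hence O(A) = O(A|E)/LR.
Posterior odds = 0.906/(1−0.906) = 9.6383. LR = 0.69/0.16 = 4.3125.
Prior odds = 9.6383/4.3125 = 2.2350, so P(A) = 2.2350/(1+2.2350) ≈ 0.69.

P(A) = 0.69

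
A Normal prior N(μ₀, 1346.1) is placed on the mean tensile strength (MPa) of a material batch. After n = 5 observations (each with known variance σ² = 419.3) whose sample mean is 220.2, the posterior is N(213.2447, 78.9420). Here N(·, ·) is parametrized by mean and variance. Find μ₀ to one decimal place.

With known observation variance, the Normal–Normal posterior has precision τ_n = τ₀ + n/σ² and mean μ_n = (τ₀μ₀ + (n/σ²)x̄)/τ_n.
Here τ₀ = 1/1346.1 = 0.000743 and τ_data = 5/419.3 = 0.011925, so τ_n = 0.012668.
Rearranging for μ₀: μ₀ = (μ_n·τ_n − τ_data·x̄)/τ₀ = (213.2447·0.012668 − 0.011925·220.2) / 0.000743 = 0.075499/0.000743 ≈ 101.6.

μ₀ = 101.6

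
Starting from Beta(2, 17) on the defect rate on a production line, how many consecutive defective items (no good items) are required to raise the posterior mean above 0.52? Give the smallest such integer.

After k defective items and 0 good items the posterior is Beta(2+k, 17), with mean (2+k)/(2+17+k).
Set (2+k)/(19+k) > 0.52 and solve: k > (0.52·19 − 2)/(1 − 0.52) = 16.417.
The smallest integer exceeding 16.417 is 17.

k = 17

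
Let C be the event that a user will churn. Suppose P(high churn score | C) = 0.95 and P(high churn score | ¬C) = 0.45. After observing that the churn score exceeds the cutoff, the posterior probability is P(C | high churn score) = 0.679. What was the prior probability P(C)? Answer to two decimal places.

P(C) = 0.50

Bayes' rule in odds form gives O(C|E) = O(C)·[P(E|C)/P(E|¬C)], hence O(C) = O(C|E)/LR.
Posterior odds = 0.679/(1−0.679) = 2.1153. LR = 0.95/0.45 = 2.1111.
Prior odds = 2.1153/2.1111 = 1.0020, so P(C) = 1.0020/(1+1.0020) ≈ 0.50.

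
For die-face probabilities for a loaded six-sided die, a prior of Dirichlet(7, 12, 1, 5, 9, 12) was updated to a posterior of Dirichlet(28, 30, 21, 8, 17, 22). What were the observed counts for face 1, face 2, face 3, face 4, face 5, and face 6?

For a Dirichlet(α) prior with multinomial counts c, the posterior is Dirichlet(α + c) componentwise.
Counts are posterior − prior componentwise: 28−7=21, 30−12=18, 21−1=20, 8−5=3, 17−9=8, 22−12=10.

counts (21, 18, 20, 3, 8, 10)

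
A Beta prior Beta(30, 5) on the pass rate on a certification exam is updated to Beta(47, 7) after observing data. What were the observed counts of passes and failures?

A Beta(α, β) prior with s successes and f failures in binomial data gives a Beta(α+s, β+f) posterior.
So s = 47 − 30 = 17 and f = 7 − 5 = 2.

17 passes and 2 failures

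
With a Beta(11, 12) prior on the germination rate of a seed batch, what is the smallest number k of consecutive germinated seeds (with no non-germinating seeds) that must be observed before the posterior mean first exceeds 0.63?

k = 10

After k germinated seeds and 0 non-germinating seeds the posterior is Beta(11+k, 12), with mean (11+k)/(11+12+k).
Set (11+k)/(23+k) > 0.63 and solve: k > (0.63·23 − 11)/(1 − 0.63) = 9.432.
The smallest integer exceeding 9.432 is 10.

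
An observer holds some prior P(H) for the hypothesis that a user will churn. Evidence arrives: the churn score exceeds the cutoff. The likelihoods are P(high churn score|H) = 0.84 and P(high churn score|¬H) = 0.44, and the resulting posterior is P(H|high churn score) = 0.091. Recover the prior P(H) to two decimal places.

P(H) = 0.05

Bayes' rule in odds form gives O(H|E) = O(H)·[P(E|H)/P(E|¬H)], hence O(H) = O(H|E)/LR.
Posterior odds = 0.091/(1−0.091) = 0.1001. LR = 0.84/0.44 = 1.9091.
Prior odds = 0.1001/1.9091 = 0.0524, so P(H) = 0.0524/(1+0.0524) ≈ 0.05.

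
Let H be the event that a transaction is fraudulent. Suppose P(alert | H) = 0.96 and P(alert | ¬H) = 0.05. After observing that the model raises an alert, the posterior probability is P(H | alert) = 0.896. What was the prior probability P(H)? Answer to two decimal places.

P(H) = 0.31

Bayes' rule in odds form gives O(H|E) = O(H)·[P(E|H)/P(E|¬H)], hence O(H) = O(H|E)/LR.
Posterior odds = 0.896/(1−0.896) = 8.6154. LR = 0.96/0.05 = 19.2000.
Prior odds = 8.6154/19.2000 = 0.4487, so P(H) = 0.4487/(1+0.4487) ≈ 0.31.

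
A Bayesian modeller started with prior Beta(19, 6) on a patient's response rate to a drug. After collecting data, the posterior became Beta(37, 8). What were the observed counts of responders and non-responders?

18 responders and 2 non-responders

A Beta(a, b) prior with s successes and f failures in binomial data gives a Beta(a+s, b+f) posterior.
Match parameters: s=37−19=18, f=8−6=2.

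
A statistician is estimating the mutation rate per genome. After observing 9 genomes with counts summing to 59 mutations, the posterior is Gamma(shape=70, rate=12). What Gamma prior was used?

Gamma(shape=11, rate=3)

Gamma–Poisson conjugacy: posterior shape = α + Σxᵢ, posterior rate = β + n.
So α = 70 − 59 = 11 and β = 12 − 9 = 3.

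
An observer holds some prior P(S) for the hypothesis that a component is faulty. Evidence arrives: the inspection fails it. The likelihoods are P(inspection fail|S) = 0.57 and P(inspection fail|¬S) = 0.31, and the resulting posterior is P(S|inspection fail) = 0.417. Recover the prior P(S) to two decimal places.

P(S) = 0.28

In odds form, posterior odds = prior odds × likelihood ratio, so prior odds = posterior odds ÷ LR.
Posterior odds = 0.417/(1−0.417) = 0.7153. LR = 0.57/0.31 = 1.8387.
Prior odds = 0.7153/1.8387 = 0.3890, so P(S) = 0.3890/(1+0.3890) ≈ 0.28.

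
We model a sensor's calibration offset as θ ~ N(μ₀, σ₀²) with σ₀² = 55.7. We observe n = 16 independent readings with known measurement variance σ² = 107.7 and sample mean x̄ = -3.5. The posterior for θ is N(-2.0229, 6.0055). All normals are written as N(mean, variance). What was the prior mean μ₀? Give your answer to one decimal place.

The posterior mean is a precision-weighted average: μ_n = (τ₀μ₀ + τ_data·x̄)/(τ₀+τ_data), with τ₀=1/σ₀² and τ_data=n/σ².
Here τ₀ = 1/55.7 = 0.017953 and τ_data = 16/107.7 = 0.148561, so τ_n = 0.166514.
Rearranging for μ₀: μ₀ = (μ_n·τ_n − τ_data·x̄)/τ₀ = (-2.0229·0.166514 − 0.148561·-3.5) / 0.017953 = 0.183122/0.017953 ≈ 10.2.

μ₀ = 10.2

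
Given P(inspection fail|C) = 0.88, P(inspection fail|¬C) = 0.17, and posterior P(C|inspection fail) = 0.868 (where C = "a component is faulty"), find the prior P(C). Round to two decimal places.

P(C) = 0.56

Bayes' rule in odds form gives O(C|E) = O(C)·[P(E|C)/P(E|¬C)], hence O(C) = O(C|E)/LR.
Posterior odds = 0.868/(1−0.868) = 6.5758. LR = 0.88/0.17 = 5.1765.
Prior odds = 6.5758/5.1765 = 1.2703, so P(C) = 1.2703/(1+1.2703) ≈ 0.56.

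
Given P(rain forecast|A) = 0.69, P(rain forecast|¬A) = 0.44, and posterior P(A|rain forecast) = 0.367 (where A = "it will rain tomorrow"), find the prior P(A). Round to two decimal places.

Bayes' rule in odds form gives O(A|E) = O(A)·[P(E|A)/P(E|¬A)], hence O(A) = O(A|E)/LR.
Posterior odds = 0.367/(1−0.367) = 0.5798. LR = 0.69/0.44 = 1.5682.
Prior odds = 0.5798/1.5682 = 0.3697, so P(A) = 0.3697/(1+0.3697) ≈ 0.27.

P(A) = 0.27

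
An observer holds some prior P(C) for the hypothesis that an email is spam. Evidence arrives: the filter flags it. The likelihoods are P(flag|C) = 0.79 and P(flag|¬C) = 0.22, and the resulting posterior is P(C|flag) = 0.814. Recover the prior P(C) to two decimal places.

In odds form, posterior odds = prior odds × likelihood ratio, so prior odds = posterior odds ÷ LR.
Posterior odds = 0.814/(1−0.814) = 4.3763. LR = 0.79/0.22 = 3.5909.
Prior odds = 4.3763/3.5909 = 1.2187, so P(C) = 1.2187/(1+1.2187) ≈ 0.55.

P(C) = 0.55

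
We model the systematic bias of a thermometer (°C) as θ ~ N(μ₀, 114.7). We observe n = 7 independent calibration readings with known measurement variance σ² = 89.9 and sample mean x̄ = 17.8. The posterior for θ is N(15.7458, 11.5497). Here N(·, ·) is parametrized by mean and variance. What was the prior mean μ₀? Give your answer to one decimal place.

With known observation variance, the Normal–Normal posterior has precision τ_n = τ₀ + n/σ² and mean μ_n = (τ₀μ₀ + (n/σ²)x̄)/τ_n.
Here τ₀ = 1/114.7 = 0.008718 and τ_data = 7/89.9 = 0.077864, so τ_n = 0.086582.
Rearranging for μ₀: μ₀ = (μ_n·τ_n − τ_data·x̄)/τ₀ = (15.7458·0.086582 − 0.077864·17.8) / 0.008718 = -0.022676/0.008718 ≈ -2.6.

μ₀ = -2.6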